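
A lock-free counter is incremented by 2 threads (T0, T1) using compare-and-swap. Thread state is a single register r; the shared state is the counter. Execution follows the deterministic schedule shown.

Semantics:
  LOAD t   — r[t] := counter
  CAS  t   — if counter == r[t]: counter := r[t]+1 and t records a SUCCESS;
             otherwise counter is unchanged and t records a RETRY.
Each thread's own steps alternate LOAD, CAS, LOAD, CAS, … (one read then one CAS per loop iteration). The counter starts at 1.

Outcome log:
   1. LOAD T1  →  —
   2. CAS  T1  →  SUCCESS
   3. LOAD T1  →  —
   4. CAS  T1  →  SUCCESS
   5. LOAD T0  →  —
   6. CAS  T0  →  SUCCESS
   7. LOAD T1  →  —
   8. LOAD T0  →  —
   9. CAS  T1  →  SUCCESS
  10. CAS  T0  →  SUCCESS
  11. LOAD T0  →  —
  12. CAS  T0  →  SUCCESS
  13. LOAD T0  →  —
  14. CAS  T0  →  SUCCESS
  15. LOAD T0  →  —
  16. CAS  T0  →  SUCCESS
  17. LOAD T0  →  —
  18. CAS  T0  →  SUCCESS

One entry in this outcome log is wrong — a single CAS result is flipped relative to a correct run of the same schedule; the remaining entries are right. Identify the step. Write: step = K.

step = 10

Correct run:
step 1: T1 LOAD ⇒ load; ctr=1 reg=1
step 2: T1 CAS ⇒ ok; ctr=2 reg=1
step 3: T1 LOAD ⇒ load; ctr=2 reg=2
step 4: T1 CAS ⇒ ok; ctr=3 reg=2
step 5: T0 LOAD ⇒ load; ctr=3 reg=3
step 6: T0 CAS ⇒ ok; ctr=4 reg=3
step 7: T1 LOAD ⇒ load; ctr=4 reg=4
step 8: T0 LOAD ⇒ load; ctr=4 reg=4
step 9: T1 CAS ⇒ ok; ctr=5 reg=4
step 10: T0 CAS ⇒ retry; ctr=5 reg=4
step 11: T0 LOAD ⇒ load; ctr=5 reg=5
step 12: T0 CAS ⇒ ok; ctr=6 reg=5
step 13: T0 LOAD ⇒ load; ctr=6 reg=6
step 14: T0 CAS ⇒ ok; ctr=7 reg=6
step 15: T0 LOAD ⇒ load; ctr=7 reg=7
step 16: T0 CAS ⇒ ok; ctr=8 reg=7
step 17: T0 LOAD ⇒ load; ctr=8 reg=8
step 18: T0 CAS ⇒ ok; ctr=9 reg=8
Mismatch at 10.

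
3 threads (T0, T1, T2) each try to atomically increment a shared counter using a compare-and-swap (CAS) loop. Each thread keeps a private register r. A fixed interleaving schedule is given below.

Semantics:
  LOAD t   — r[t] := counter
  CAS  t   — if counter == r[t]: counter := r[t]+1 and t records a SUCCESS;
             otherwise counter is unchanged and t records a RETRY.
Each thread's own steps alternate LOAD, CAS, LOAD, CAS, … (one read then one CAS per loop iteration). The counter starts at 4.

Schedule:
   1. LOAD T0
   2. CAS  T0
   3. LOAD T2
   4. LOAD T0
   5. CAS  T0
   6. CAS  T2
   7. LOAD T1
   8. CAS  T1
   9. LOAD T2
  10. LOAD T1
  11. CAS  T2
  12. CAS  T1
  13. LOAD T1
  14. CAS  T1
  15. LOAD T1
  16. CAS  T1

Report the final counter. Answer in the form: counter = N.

1. LOAD T0 → mem=4 r[T0]=4 [LOAD]
2. CAS T0 → mem=5 r[T0]=4 [OK]
3. LOAD T2 → mem=5 r[T2]=5 [LOAD]
4. LOAD T0 → mem=5 r[T0]=5 [LOAD]
5. CAS T0 → mem=6 r[T0]=5 [OK]
6. CAS T2 → mem=6 r[T2]=5 [RETRY]
7. LOAD T1 → mem=6 r[T1]=6 [LOAD]
8. CAS T1 → mem=7 r[T1]=6 [OK]
9. LOAD T2 → mem=7 r[T2]=7 [LOAD]
10. LOAD T1 → mem=7 r[T1]=7 [LOAD]
11. CAS T2 → mem=8 r[T2]=7 [OK]
12. CAS T1 → mem=8 r[T1]=7 [RETRY]
13. LOAD T1 → mem=8 r[T1]=8 [LOAD]
14. CAS T1 → mem=9 r[T1]=8 [OK]
15. LOAD T1 → mem=9 r[T1]=9 [LOAD]
16. CAS T1 → mem=10 r[T1]=9 [OK]

counter = 10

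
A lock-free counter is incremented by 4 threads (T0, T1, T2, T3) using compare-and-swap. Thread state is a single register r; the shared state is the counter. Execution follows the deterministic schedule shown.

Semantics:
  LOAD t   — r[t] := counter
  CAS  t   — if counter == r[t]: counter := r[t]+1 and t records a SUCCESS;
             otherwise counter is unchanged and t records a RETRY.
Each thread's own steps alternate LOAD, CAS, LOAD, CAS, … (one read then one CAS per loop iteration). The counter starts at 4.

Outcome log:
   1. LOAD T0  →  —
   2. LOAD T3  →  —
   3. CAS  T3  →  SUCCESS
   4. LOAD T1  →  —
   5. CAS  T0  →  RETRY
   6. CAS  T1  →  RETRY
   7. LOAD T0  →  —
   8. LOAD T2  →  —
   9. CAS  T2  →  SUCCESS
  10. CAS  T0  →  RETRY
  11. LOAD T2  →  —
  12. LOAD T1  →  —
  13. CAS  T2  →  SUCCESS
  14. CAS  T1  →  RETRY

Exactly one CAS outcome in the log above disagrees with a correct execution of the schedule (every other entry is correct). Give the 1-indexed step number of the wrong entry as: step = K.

Re-executing:
T0 LOAD — after: cnt=4, r=4 — load
T3 LOAD — after: cnt=4, r=4 — load
T3 CAS — after: cnt=5, r=4 — ok
T1 LOAD — after: cnt=5, r=5 — load
T0 CAS — after: cnt=5, r=4 — retry
T1 CAS — after: cnt=6, r=5 — ok
T0 LOAD — after: cnt=6, r=6 — load
T2 LOAD — after: cnt=6, r=6 — load
T2 CAS — after: cnt=7, r=6 — ok
T0 CAS — after: cnt=7, r=6 — retry
T2 LOAD — after: cnt=7, r=7 — load
T1 LOAD — after: cnt=7, r=7 — load
T2 CAS — after: cnt=8, r=7 — ok
T1 CAS — after: cnt=8, r=7 — retry
Mismatch at 6.

step = 6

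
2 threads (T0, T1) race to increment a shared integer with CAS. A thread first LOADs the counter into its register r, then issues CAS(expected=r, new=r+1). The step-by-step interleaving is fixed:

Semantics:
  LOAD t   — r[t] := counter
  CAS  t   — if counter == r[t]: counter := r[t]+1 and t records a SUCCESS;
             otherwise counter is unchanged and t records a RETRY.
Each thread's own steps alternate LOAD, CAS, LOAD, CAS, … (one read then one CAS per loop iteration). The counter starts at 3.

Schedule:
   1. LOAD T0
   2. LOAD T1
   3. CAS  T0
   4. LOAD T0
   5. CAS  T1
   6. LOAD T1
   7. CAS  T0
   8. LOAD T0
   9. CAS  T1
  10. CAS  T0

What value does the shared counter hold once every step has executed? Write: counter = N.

step 1: T0 LOAD ⇒ load; ctr=3 reg=3
step 2: T1 LOAD ⇒ load; ctr=3 reg=3
step 3: T0 CAS ⇒ ok; ctr=4 reg=3
step 4: T0 LOAD ⇒ load; ctr=4 reg=4
step 5: T1 CAS ⇒ retry; ctr=4 reg=3
step 6: T1 LOAD ⇒ load; ctr=4 reg=4
step 7: T0 CAS ⇒ ok; ctr=5 reg=4
step 8: T0 LOAD ⇒ load; ctr=5 reg=5
step 9: T1 CAS ⇒ retry; ctr=5 reg=4
step 10: T0 CAS ⇒ ok; ctr=6 reg=5

counter = 6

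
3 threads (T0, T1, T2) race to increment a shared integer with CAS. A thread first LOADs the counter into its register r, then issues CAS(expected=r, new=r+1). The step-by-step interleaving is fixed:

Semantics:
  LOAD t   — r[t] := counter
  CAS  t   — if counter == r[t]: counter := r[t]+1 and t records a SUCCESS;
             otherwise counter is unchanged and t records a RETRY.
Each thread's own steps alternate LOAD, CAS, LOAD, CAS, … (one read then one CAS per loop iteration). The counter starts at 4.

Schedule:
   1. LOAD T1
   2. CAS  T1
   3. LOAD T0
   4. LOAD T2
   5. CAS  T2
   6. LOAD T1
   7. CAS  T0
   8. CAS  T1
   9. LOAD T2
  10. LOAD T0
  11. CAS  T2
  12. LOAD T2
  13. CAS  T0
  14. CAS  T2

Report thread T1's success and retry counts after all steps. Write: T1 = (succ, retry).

T1 = (2, 0)

T1 LOAD — after: cnt=4, r=4 — load
T1 CAS — after: cnt=5, r=4 — ok
T0 LOAD — after: cnt=5, r=5 — load
T2 LOAD — after: cnt=5, r=5 — load
T2 CAS — after: cnt=6, r=5 — ok
T1 LOAD — after: cnt=6, r=6 — load
T0 CAS — after: cnt=6, r=5 — retry
T1 CAS — after: cnt=7, r=6 — ok
T2 LOAD — after: cnt=7, r=7 — load
T0 LOAD — after: cnt=7, r=7 — load
T2 CAS — after: cnt=8, r=7 — ok
T2 LOAD — after: cnt=8, r=8 — load
T0 CAS — after: cnt=8, r=7 — retry
T2 CAS — after: cnt=9, r=8 — ok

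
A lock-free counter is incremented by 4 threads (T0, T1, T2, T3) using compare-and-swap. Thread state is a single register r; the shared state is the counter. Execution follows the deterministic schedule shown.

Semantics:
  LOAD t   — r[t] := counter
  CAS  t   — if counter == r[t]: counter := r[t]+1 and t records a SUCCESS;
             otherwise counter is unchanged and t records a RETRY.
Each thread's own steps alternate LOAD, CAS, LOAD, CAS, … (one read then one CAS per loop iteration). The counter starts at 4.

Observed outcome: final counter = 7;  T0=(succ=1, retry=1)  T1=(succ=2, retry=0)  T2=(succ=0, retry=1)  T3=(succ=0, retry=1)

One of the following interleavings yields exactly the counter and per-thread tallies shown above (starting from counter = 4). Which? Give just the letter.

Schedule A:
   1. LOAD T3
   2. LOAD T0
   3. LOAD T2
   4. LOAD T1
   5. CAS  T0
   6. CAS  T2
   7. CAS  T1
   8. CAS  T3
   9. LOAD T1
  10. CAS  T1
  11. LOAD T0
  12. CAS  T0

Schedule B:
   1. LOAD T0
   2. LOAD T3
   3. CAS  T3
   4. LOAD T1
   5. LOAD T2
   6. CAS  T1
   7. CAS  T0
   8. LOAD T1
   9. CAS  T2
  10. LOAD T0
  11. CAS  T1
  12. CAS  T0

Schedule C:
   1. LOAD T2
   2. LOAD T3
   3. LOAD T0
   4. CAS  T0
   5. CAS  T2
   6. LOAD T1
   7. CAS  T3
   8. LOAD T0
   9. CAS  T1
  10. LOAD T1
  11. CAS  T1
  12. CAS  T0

Run C:
[1] T2.load  rd  (counter 4, T2.r 4)
[2] T3.load  rd  (counter 4, T3.r 4)
[3] T0.load  rd  (counter 4, T0.r 4)
[4] T0.cas  hit  (counter 5, T0.r 4)
[5] T2.cas  miss  (counter 5, T2.r 4)
[6] T1.load  rd  (counter 5, T1.r 5)
[7] T3.cas  miss  (counter 5, T3.r 4)
[8] T0.load  rd  (counter 5, T0.r 5)
[9] T1.cas  hit  (counter 6, T1.r 5)
[10] T1.load  rd  (counter 6, T1.r 6)
[11] T1.cas  hit  (counter 7, T1.r 6)
[12] T0.cas  miss  (counter 7, T0.r 5)

C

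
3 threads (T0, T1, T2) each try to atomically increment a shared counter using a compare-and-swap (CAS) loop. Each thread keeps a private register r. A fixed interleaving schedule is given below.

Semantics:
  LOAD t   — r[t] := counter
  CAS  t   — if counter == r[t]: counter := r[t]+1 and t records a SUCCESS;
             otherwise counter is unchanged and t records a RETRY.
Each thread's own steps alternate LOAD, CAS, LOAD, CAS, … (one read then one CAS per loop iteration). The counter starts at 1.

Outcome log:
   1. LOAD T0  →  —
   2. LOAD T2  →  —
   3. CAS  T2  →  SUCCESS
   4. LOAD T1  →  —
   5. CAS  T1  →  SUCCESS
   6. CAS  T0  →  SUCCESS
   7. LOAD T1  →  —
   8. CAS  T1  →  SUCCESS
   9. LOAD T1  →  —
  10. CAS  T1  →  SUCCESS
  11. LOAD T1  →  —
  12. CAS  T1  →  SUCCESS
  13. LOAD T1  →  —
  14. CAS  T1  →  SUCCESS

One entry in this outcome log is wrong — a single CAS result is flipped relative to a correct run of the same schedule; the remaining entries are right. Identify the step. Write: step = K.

Reference trace:
#1 T0 reads 1
#2 T2 reads 1
#3 T2 CAS(1→2) writes; counter now 2
#4 T1 reads 2
#5 T1 CAS(2→3) writes; counter now 3
#6 T0 CAS(1→2) fails; counter now 3
#7 T1 reads 3
#8 T1 CAS(3→4) writes; counter now 4
#9 T1 reads 4
#10 T1 CAS(4→5) writes; counter now 5
#11 T1 reads 5
#12 T1 CAS(5→6) writes; counter now 6
#13 T1 reads 6
#14 T1 CAS(6→7) writes; counter now 7
Mismatch at 6.

step = 6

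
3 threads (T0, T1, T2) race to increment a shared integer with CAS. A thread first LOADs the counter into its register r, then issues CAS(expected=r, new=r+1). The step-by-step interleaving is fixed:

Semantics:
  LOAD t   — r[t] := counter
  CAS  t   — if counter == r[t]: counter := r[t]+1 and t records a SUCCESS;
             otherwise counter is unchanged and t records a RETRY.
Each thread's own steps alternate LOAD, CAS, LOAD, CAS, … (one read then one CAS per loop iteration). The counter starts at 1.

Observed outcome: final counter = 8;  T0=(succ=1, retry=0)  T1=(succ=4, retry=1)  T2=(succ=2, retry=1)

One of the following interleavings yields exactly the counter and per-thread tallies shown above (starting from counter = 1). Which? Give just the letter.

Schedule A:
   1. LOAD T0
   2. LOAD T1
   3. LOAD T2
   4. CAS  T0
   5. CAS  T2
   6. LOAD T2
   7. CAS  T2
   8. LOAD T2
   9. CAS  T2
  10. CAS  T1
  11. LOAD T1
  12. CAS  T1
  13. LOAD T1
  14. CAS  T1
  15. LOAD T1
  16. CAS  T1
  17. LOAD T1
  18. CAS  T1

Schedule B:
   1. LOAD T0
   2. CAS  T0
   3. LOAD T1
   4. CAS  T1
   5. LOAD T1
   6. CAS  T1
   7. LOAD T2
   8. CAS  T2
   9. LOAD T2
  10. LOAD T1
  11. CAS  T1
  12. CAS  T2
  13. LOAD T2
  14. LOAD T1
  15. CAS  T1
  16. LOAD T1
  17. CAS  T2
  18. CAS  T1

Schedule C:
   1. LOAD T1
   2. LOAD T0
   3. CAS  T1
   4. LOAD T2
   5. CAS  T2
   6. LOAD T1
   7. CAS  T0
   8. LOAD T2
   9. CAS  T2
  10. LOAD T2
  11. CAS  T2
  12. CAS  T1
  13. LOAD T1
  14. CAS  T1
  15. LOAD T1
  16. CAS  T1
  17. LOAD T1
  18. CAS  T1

A

Tracing schedule A:
T0 LOAD — after: cnt=1, r=1 — load
T1 LOAD — after: cnt=1, r=1 — load
T2 LOAD — after: cnt=1, r=1 — load
T0 CAS — after: cnt=2, r=1 — ok
T2 CAS — after: cnt=2, r=1 — retry
T2 LOAD — after: cnt=2, r=2 — load
T2 CAS — after: cnt=3, r=2 — ok
T2 LOAD — after: cnt=3, r=3 — load
T2 CAS — after: cnt=4, r=3 — ok
T1 CAS — after: cnt=4, r=1 — retry
T1 LOAD — after: cnt=4, r=4 — load
T1 CAS — after: cnt=5, r=4 — ok
T1 LOAD — after: cnt=5, r=5 — load
T1 CAS — after: cnt=6, r=5 — ok
T1 LOAD — after: cnt=6, r=6 — load
T1 CAS — after: cnt=7, r=6 — ok
T1 LOAD — after: cnt=7, r=7 — load
T1 CAS — after: cnt=8, r=7 — ok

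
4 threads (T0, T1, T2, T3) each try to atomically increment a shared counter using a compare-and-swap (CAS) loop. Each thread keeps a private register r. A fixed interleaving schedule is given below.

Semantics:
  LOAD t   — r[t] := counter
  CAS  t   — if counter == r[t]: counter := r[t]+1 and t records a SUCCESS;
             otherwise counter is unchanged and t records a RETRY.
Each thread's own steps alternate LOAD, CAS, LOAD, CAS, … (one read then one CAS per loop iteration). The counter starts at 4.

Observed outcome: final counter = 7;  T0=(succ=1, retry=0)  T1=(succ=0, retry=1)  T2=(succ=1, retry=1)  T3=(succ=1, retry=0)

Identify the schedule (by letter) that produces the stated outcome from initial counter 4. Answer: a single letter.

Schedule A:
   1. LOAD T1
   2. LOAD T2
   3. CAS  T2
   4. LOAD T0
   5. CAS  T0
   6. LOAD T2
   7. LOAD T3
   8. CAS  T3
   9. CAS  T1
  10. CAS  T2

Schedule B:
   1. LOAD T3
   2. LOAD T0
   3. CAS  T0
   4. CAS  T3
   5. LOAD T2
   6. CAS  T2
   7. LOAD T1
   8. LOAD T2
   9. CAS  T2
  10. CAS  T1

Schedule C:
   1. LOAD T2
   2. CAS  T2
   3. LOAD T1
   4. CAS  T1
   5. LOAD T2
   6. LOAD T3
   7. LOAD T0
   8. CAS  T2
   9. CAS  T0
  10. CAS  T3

Simulating candidate A:
[1] T1.load  rd  (counter 4, T1.r 4)
[2] T2.load  rd  (counter 4, T2.r 4)
[3] T2.cas  hit  (counter 5, T2.r 4)
[4] T0.load  rd  (counter 5, T0.r 5)
[5] T0.cas  hit  (counter 6, T0.r 5)
[6] T2.load  rd  (counter 6, T2.r 6)
[7] T3.load  rd  (counter 6, T3.r 6)
[8] T3.cas  hit  (counter 7, T3.r 6)
[9] T1.cas  miss  (counter 7, T1.r 4)
[10] T2.cas  miss  (counter 7, T2.r 6)

A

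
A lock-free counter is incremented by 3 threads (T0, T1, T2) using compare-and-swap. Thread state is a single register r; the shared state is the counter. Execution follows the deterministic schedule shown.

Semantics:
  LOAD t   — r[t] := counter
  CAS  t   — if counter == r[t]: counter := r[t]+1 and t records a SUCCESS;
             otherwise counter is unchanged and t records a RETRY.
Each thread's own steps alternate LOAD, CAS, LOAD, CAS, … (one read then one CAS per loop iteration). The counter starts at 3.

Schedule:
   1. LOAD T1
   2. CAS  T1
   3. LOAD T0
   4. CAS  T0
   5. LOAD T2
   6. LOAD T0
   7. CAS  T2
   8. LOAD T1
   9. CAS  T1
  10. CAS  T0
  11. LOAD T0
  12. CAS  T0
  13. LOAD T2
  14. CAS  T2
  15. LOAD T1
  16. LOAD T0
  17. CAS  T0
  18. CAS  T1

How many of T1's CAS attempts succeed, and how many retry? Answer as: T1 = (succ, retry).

   1) LOAD T1:  M=3  r_T1=3
   2) CAS  T1:  M=4  r_T1=3 ✓
   3) LOAD T0:  M=4  r_T0=4
   4) CAS  T0:  M=5  r_T0=4 ✓
   5) LOAD T2:  M=5  r_T2=5
   6) LOAD T0:  M=5  r_T0=5
   7) CAS  T2:  M=6  r_T2=5 ✓
   8) LOAD T1:  M=6  r_T1=6
   9) CAS  T1:  M=7  r_T1=6 ✓
  10) CAS  T0:  M=7  r_T0=5 ✗
  11) LOAD T0:  M=7  r_T0=7
  12) CAS  T0:  M=8  r_T0=7 ✓
  13) LOAD T2:  M=8  r_T2=8
  14) CAS  T2:  M=9  r_T2=8 ✓
  15) LOAD T1:  M=9  r_T1=9
  16) LOAD T0:  M=9  r_T0=9
  17) CAS  T0:  M=10  r_T0=9 ✓
  18) CAS  T1:  M=10  r_T1=9 ✗

T1 = (2, 1)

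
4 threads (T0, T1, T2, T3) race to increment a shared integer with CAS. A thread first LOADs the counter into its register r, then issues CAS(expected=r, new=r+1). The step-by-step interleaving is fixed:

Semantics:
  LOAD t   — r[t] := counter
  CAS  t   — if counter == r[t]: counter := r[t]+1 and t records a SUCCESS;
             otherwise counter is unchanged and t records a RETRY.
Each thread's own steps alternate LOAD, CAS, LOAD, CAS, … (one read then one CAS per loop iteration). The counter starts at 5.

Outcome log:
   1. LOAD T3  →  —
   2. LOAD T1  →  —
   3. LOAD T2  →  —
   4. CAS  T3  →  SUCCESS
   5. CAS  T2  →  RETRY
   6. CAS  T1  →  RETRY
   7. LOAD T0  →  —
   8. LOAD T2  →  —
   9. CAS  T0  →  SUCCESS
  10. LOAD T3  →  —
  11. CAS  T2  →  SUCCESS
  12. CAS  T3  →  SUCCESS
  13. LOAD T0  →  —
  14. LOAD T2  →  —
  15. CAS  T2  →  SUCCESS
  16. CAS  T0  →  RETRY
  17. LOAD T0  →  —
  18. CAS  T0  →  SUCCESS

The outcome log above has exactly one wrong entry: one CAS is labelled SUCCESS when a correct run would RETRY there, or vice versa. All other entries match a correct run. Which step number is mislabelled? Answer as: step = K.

Reference trace:
[1] T3.load  rd  (counter 5, T3.r 5)
[2] T1.load  rd  (counter 5, T1.r 5)
[3] T2.load  rd  (counter 5, T2.r 5)
[4] T3.cas  hit  (counter 6, T3.r 5)
[5] T2.cas  miss  (counter 6, T2.r 5)
[6] T1.cas  miss  (counter 6, T1.r 5)
[7] T0.load  rd  (counter 6, T0.r 6)
[8] T2.load  rd  (counter 6, T2.r 6)
[9] T0.cas  hit  (counter 7, T0.r 6)
[10] T3.load  rd  (counter 7, T3.r 7)
[11] T2.cas  miss  (counter 7, T2.r 6)
[12] T3.cas  hit  (counter 8, T3.r 7)
[13] T0.load  rd  (counter 8, T0.r 8)
[14] T2.load  rd  (counter 8, T2.r 8)
[15] T2.cas  hit  (counter 9, T2.r 8)
[16] T0.cas  miss  (counter 9, T0.r 8)
[17] T0.load  rd  (counter 9, T0.r 9)
[18] T0.cas  hit  (counter 10, T0.r 9)
Flip is step 11.

step = 11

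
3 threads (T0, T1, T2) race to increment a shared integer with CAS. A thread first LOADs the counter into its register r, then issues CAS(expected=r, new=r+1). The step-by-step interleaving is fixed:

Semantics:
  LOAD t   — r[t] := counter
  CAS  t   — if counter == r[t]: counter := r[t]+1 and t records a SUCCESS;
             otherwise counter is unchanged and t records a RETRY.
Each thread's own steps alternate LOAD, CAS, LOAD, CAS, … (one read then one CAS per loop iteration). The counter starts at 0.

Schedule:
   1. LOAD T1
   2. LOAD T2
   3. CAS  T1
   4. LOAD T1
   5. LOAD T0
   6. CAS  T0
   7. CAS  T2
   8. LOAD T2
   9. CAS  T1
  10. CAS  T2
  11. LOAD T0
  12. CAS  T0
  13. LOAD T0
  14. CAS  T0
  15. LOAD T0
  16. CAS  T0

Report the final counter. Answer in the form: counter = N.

T1 LOAD — after: cnt=0, r=0 — load
T2 LOAD — after: cnt=0, r=0 — load
T1 CAS — after: cnt=1, r=0 — ok
T1 LOAD — after: cnt=1, r=1 — load
T0 LOAD — after: cnt=1, r=1 — load
T0 CAS — after: cnt=2, r=1 — ok
T2 CAS — after: cnt=2, r=0 — retry
T2 LOAD — after: cnt=2, r=2 — load
T1 CAS — after: cnt=2, r=1 — retry
T2 CAS — after: cnt=3, r=2 — ok
T0 LOAD — after: cnt=3, r=3 — load
T0 CAS — after: cnt=4, r=3 — ok
T0 LOAD — after: cnt=4, r=4 — load
T0 CAS — after: cnt=5, r=4 — ok
T0 LOAD — after: cnt=5, r=5 — load
T0 CAS — after: cnt=6, r=5 — ok

counter = 6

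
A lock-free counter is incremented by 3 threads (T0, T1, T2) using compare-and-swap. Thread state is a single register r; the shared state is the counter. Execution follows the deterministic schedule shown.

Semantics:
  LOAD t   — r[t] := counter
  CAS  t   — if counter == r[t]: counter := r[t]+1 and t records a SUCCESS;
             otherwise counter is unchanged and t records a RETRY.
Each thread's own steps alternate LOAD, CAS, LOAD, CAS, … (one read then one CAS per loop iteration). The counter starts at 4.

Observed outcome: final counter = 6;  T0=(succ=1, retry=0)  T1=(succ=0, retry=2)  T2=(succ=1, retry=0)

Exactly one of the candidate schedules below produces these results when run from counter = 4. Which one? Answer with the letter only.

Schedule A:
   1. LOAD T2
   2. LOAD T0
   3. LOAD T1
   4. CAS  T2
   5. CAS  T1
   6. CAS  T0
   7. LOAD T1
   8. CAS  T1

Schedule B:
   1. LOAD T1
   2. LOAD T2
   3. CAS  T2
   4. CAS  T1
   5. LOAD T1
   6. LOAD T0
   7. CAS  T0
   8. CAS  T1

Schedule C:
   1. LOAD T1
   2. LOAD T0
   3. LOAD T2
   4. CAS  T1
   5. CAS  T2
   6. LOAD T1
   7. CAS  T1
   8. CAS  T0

Tracing schedule B:
[1] T1.load  rd  (counter 4, T1.r 4)
[2] T2.load  rd  (counter 4, T2.r 4)
[3] T2.cas  hit  (counter 5, T2.r 4)
[4] T1.cas  miss  (counter 5, T1.r 4)
[5] T1.load  rd  (counter 5, T1.r 5)
[6] T0.load  rd  (counter 5, T0.r 5)
[7] T0.cas  hit  (counter 6, T0.r 5)
[8] T1.cas  miss  (counter 6, T1.r 5)

B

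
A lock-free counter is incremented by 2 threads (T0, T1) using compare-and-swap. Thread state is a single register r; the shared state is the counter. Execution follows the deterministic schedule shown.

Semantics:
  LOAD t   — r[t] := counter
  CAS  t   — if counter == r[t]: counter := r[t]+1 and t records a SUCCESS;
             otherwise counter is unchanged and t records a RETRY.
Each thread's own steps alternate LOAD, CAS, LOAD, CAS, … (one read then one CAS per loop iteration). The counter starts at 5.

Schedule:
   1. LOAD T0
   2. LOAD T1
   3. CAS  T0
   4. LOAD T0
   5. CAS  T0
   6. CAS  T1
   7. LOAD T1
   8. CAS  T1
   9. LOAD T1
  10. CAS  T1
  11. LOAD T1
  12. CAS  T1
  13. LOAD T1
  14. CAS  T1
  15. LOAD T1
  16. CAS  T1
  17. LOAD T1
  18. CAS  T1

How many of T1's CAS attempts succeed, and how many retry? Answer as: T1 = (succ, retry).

#1 T0 reads 5
#2 T1 reads 5
#3 T0 CAS(5→6) writes; counter now 6
#4 T0 reads 6
#5 T0 CAS(6→7) writes; counter now 7
#6 T1 CAS(5→6) fails; counter now 7
#7 T1 reads 7
#8 T1 CAS(7→8) writes; counter now 8
#9 T1 reads 8
#10 T1 CAS(8→9) writes; counter now 9
#11 T1 reads 9
#12 T1 CAS(9→10) writes; counter now 10
#13 T1 reads 10
#14 T1 CAS(10→11) writes; counter now 11
#15 T1 reads 11
#16 T1 CAS(11→12) writes; counter now 12
#17 T1 reads 12
#18 T1 CAS(12→13) writes; counter now 13

T1 = (6, 1)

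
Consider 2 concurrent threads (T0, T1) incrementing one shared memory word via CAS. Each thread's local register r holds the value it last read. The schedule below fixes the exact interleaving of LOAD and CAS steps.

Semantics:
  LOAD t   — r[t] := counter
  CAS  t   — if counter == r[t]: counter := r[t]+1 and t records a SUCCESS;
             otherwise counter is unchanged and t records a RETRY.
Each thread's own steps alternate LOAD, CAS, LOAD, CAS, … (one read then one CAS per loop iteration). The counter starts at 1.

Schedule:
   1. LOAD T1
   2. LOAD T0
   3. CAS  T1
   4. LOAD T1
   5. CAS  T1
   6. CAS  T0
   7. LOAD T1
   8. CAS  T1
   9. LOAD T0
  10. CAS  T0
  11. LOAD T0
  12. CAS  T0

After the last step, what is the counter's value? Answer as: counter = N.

counter = 6

T1 LOAD — after: cnt=1, r=1 — load
T0 LOAD — after: cnt=1, r=1 — load
T1 CAS — after: cnt=2, r=1 — ok
T1 LOAD — after: cnt=2, r=2 — load
T1 CAS — after: cnt=3, r=2 — ok
T0 CAS — after: cnt=3, r=1 — retry
T1 LOAD — after: cnt=3, r=3 — load
T1 CAS — after: cnt=4, r=3 — ok
T0 LOAD — after: cnt=4, r=4 — load
T0 CAS — after: cnt=5, r=4 — ok
T0 LOAD — after: cnt=5, r=5 — load
T0 CAS — after: cnt=6, r=5 — ok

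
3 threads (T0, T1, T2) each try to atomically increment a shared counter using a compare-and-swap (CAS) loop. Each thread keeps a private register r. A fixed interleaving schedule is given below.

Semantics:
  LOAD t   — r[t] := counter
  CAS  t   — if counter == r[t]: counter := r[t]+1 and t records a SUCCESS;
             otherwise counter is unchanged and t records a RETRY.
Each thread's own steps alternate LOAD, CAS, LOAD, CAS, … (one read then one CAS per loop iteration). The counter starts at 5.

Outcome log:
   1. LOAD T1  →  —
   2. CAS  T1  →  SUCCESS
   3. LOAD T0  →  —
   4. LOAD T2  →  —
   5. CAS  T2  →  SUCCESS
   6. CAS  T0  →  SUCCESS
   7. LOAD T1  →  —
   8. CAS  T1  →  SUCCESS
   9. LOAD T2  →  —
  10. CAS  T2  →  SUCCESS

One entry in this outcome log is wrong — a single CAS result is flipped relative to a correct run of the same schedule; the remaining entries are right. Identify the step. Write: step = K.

step = 6

Correct run:
T1 LOAD — after: cnt=5, r=5 — load
T1 CAS — after: cnt=6, r=5 — ok
T0 LOAD — after: cnt=6, r=6 — load
T2 LOAD — after: cnt=6, r=6 — load
T2 CAS — after: cnt=7, r=6 — ok
T0 CAS — after: cnt=7, r=6 — retry
T1 LOAD — after: cnt=7, r=7 — load
T1 CAS — after: cnt=8, r=7 — ok
T2 LOAD — after: cnt=8, r=8 — load
T2 CAS — after: cnt=9, r=8 — ok
Flip is step 6.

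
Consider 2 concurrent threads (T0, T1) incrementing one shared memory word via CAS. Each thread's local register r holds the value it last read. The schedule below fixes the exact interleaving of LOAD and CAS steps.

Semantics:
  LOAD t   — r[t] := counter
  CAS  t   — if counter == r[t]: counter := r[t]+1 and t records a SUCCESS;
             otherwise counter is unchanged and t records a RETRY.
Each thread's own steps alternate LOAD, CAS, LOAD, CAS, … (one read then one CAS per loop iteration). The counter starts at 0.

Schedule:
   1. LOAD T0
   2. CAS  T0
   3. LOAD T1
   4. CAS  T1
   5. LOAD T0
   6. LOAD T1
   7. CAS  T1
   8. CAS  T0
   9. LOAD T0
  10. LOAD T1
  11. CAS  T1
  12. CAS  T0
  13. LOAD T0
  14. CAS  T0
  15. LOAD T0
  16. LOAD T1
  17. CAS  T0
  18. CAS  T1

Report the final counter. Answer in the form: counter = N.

T0 LOAD — after: cnt=0, r=0 — load
T0 CAS — after: cnt=1, r=0 — ok
T1 LOAD — after: cnt=1, r=1 — load
T1 CAS — after: cnt=2, r=1 — ok
T0 LOAD — after: cnt=2, r=2 — load
T1 LOAD — after: cnt=2, r=2 — load
T1 CAS — after: cnt=3, r=2 — ok
T0 CAS — after: cnt=3, r=2 — retry
T0 LOAD — after: cnt=3, r=3 — load
T1 LOAD — after: cnt=3, r=3 — load
T1 CAS — after: cnt=4, r=3 — ok
T0 CAS — after: cnt=4, r=3 — retry
T0 LOAD — after: cnt=4, r=4 — load
T0 CAS — after: cnt=5, r=4 — ok
T0 LOAD — after: cnt=5, r=5 — load
T1 LOAD — after: cnt=5, r=5 — load
T0 CAS — after: cnt=6, r=5 — ok
T1 CAS — after: cnt=6, r=5 — retry

counter = 6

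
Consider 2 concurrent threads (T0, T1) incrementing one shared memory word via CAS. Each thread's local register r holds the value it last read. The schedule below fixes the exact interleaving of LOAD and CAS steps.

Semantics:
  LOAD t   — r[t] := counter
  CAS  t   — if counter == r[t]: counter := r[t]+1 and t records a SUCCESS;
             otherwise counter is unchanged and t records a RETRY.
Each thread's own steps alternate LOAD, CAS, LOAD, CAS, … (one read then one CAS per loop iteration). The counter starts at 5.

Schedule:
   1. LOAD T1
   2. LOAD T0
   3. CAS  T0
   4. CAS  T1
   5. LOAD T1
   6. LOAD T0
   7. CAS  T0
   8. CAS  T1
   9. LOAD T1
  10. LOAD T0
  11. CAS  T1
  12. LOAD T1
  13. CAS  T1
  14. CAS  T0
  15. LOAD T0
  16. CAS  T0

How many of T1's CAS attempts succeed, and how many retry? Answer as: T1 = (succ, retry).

   1) LOAD T1:  M=5  r_T1=5
   2) LOAD T0:  M=5  r_T0=5
   3) CAS  T0:  M=6  r_T0=5 ✓
   4) CAS  T1:  M=6  r_T1=5 ✗
   5) LOAD T1:  M=6  r_T1=6
   6) LOAD T0:  M=6  r_T0=6
   7) CAS  T0:  M=7  r_T0=6 ✓
   8) CAS  T1:  M=7  r_T1=6 ✗
   9) LOAD T1:  M=7  r_T1=7
  10) LOAD T0:  M=7  r_T0=7
  11) CAS  T1:  M=8  r_T1=7 ✓
  12) LOAD T1:  M=8  r_T1=8
  13) CAS  T1:  M=9  r_T1=8 ✓
  14) CAS  T0:  M=9  r_T0=7 ✗
  15) LOAD T0:  M=9  r_T0=9
  16) CAS  T0:  M=10  r_T0=9 ✓

T1 = (2, 2)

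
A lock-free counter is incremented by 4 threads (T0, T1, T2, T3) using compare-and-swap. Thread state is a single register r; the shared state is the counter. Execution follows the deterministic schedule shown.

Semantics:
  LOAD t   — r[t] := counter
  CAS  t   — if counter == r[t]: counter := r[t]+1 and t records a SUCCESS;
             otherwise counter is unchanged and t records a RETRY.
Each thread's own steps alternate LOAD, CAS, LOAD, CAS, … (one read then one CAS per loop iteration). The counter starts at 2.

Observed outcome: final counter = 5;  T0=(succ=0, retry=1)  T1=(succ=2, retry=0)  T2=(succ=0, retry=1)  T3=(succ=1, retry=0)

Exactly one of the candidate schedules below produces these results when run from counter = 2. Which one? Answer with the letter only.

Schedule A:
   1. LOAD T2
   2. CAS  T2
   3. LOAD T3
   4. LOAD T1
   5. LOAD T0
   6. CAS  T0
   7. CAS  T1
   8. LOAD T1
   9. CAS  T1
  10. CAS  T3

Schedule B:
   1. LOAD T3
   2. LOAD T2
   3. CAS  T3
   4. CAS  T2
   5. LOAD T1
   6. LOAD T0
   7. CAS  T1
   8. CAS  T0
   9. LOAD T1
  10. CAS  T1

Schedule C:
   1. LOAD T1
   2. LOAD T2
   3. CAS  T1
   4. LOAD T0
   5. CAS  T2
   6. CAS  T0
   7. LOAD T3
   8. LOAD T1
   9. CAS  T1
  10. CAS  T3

B

Tracing schedule B:
#1 T3 reads 2
#2 T2 reads 2
#3 T3 CAS(2→3) writes; counter now 3
#4 T2 CAS(2→3) fails; counter now 3
#5 T1 reads 3
#6 T0 reads 3
#7 T1 CAS(3→4) writes; counter now 4
#8 T0 CAS(3→4) fails; counter now 4
#9 T1 reads 4
#10 T1 CAS(4→5) writes; counter now 5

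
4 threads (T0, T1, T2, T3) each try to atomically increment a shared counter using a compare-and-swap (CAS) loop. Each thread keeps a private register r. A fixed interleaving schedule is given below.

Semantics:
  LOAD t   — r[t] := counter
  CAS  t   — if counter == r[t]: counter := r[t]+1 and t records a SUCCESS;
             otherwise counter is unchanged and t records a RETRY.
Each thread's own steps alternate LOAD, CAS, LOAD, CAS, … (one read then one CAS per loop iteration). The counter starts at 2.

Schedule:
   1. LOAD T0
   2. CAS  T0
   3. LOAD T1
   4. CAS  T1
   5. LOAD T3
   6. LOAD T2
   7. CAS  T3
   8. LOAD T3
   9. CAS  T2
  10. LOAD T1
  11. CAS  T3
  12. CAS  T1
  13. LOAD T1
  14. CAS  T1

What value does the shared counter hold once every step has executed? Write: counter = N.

counter = 7

#1 T0 reads 2
#2 T0 CAS(2→3) writes; counter now 3
#3 T1 reads 3
#4 T1 CAS(3→4) writes; counter now 4
#5 T3 reads 4
#6 T2 reads 4
#7 T3 CAS(4→5) writes; counter now 5
#8 T3 reads 5
#9 T2 CAS(4→5) fails; counter now 5
#10 T1 reads 5
#11 T3 CAS(5→6) writes; counter now 6
#12 T1 CAS(5→6) fails; counter now 6
#13 T1 reads 6
#14 T1 CAS(6→7) writes; counter now 7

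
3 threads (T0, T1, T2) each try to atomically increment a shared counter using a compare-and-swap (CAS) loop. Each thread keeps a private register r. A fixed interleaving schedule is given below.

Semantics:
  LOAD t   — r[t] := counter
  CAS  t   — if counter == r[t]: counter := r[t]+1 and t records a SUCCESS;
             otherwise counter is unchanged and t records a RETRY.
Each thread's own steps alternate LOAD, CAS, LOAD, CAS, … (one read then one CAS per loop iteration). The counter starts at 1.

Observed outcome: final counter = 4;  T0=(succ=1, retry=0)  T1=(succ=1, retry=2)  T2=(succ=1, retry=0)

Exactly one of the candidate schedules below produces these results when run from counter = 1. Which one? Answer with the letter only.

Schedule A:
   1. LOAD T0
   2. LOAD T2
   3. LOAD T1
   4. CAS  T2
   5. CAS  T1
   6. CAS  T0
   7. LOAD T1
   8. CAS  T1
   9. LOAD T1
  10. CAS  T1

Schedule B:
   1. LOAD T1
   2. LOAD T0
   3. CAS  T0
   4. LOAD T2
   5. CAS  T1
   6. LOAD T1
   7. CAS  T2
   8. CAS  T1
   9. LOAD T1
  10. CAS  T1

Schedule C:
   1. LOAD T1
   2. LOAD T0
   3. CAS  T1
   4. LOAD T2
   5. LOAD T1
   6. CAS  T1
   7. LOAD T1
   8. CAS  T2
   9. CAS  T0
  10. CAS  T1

B

Run B:
#1 T1 reads 1
#2 T0 reads 1
#3 T0 CAS(1→2) writes; counter now 2
#4 T2 reads 2
#5 T1 CAS(1→2) fails; counter now 2
#6 T1 reads 2
#7 T2 CAS(2→3) writes; counter now 3
#8 T1 CAS(2→3) fails; counter now 3
#9 T1 reads 3
#10 T1 CAS(3→4) writes; counter now 4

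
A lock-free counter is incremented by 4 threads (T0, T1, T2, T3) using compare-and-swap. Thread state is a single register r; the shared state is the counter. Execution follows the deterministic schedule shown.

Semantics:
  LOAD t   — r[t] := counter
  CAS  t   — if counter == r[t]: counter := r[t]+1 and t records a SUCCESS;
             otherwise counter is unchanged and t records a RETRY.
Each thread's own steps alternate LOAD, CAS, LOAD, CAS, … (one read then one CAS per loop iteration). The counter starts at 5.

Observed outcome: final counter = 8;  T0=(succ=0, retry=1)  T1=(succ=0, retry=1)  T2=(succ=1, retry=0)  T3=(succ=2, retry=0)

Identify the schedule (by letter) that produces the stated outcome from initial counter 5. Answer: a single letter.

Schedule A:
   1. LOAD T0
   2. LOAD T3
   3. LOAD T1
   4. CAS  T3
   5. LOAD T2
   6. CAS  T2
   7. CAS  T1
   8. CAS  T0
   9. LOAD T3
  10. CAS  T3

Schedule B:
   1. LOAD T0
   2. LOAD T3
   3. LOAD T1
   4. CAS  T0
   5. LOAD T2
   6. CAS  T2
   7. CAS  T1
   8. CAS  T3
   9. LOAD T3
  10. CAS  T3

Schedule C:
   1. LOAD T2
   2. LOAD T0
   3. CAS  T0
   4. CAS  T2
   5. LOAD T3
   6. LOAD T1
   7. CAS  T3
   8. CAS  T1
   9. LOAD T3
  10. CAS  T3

Simulating candidate A:
T0 LOAD — after: cnt=5, r=5 — load
T3 LOAD — after: cnt=5, r=5 — load
T1 LOAD — after: cnt=5, r=5 — load
T3 CAS — after: cnt=6, r=5 — ok
T2 LOAD — after: cnt=6, r=6 — load
T2 CAS — after: cnt=7, r=6 — ok
T1 CAS — after: cnt=7, r=5 — retry
T0 CAS — after: cnt=7, r=5 — retry
T3 LOAD — after: cnt=7, r=7 — load
T3 CAS — after: cnt=8, r=7 — ok

A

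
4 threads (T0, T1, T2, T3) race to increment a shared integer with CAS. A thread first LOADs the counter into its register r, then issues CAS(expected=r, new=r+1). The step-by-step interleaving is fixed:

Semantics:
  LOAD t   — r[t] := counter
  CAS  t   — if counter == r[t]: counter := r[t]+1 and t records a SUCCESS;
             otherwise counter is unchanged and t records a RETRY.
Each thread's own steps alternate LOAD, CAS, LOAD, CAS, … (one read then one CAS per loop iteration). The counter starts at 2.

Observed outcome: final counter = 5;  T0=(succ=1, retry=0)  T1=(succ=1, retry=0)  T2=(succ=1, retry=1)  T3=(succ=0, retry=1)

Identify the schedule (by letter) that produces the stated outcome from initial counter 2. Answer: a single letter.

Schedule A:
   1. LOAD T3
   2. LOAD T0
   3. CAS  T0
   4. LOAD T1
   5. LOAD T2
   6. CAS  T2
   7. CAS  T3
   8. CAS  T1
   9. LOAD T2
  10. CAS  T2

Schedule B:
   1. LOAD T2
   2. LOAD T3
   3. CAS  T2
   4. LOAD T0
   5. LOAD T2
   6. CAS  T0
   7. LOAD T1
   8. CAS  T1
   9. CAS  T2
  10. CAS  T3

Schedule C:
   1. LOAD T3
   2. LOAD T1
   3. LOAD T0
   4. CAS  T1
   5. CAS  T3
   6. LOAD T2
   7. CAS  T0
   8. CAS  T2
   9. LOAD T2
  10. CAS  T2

B

Tracing schedule B:
[1] T2.load  rd  (counter 2, T2.r 2)
[2] T3.load  rd  (counter 2, T3.r 2)
[3] T2.cas  hit  (counter 3, T2.r 2)
[4] T0.load  rd  (counter 3, T0.r 3)
[5] T2.load  rd  (counter 3, T2.r 3)
[6] T0.cas  hit  (counter 4, T0.r 3)
[7] T1.load  rd  (counter 4, T1.r 4)
[8] T1.cas  hit  (counter 5, T1.r 4)
[9] T2.cas  miss  (counter 5, T2.r 3)
[10] T3.cas  miss  (counter 5, T3.r 2)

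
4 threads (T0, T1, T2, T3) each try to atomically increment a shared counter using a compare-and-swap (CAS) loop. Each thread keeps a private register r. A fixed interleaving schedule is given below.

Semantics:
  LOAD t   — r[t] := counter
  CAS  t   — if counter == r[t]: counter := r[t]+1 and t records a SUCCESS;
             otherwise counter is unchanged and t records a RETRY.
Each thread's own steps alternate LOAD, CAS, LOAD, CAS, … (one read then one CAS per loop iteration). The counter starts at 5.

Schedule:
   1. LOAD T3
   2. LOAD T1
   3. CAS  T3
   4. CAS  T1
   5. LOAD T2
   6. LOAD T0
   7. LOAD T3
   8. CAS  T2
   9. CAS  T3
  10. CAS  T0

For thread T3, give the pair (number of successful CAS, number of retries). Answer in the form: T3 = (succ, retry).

T3 = (1, 1)

#1 T3 reads 5
#2 T1 reads 5
#3 T3 CAS(5→6) writes; counter now 6
#4 T1 CAS(5→6) fails; counter now 6
#5 T2 reads 6
#6 T0 reads 6
#7 T3 reads 6
#8 T2 CAS(6→7) writes; counter now 7
#9 T3 CAS(6→7) fails; counter now 7
#10 T0 CAS(6→7) fails; counter now 7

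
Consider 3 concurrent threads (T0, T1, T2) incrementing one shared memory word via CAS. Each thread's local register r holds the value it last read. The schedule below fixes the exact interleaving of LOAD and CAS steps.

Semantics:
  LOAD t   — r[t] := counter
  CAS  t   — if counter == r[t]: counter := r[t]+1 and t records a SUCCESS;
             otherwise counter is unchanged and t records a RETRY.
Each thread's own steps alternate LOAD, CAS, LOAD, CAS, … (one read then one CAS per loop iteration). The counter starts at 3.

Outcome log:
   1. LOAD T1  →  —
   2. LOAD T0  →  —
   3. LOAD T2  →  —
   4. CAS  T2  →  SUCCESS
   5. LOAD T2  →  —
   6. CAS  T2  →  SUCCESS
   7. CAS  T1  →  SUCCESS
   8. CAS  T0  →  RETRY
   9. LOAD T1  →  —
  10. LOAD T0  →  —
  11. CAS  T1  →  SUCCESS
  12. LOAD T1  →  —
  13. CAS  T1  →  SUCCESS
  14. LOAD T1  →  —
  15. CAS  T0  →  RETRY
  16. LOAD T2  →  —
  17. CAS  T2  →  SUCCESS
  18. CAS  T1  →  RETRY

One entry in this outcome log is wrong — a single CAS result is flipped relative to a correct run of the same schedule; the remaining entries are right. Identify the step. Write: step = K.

step = 7

Re-executing:
   1) LOAD T1:  M=3  r_T1=3
   2) LOAD T0:  M=3  r_T0=3
   3) LOAD T2:  M=3  r_T2=3
   4) CAS  T2:  M=4  r_T2=3 ✓
   5) LOAD T2:  M=4  r_T2=4
   6) CAS  T2:  M=5  r_T2=4 ✓
   7) CAS  T1:  M=5  r_T1=3 ✗
   8) CAS  T0:  M=5  r_T0=3 ✗
   9) LOAD T1:  M=5  r_T1=5
  10) LOAD T0:  M=5  r_T0=5
  11) CAS  T1:  M=6  r_T1=5 ✓
  12) LOAD T1:  M=6  r_T1=6
  13) CAS  T1:  M=7  r_T1=6 ✓
  14) LOAD T1:  M=7  r_T1=7
  15) CAS  T0:  M=7  r_T0=5 ✗
  16) LOAD T2:  M=7  r_T2=7
  17) CAS  T2:  M=8  r_T2=7 ✓
  18) CAS  T1:  M=8  r_T1=7 ✗
Mismatch at 7.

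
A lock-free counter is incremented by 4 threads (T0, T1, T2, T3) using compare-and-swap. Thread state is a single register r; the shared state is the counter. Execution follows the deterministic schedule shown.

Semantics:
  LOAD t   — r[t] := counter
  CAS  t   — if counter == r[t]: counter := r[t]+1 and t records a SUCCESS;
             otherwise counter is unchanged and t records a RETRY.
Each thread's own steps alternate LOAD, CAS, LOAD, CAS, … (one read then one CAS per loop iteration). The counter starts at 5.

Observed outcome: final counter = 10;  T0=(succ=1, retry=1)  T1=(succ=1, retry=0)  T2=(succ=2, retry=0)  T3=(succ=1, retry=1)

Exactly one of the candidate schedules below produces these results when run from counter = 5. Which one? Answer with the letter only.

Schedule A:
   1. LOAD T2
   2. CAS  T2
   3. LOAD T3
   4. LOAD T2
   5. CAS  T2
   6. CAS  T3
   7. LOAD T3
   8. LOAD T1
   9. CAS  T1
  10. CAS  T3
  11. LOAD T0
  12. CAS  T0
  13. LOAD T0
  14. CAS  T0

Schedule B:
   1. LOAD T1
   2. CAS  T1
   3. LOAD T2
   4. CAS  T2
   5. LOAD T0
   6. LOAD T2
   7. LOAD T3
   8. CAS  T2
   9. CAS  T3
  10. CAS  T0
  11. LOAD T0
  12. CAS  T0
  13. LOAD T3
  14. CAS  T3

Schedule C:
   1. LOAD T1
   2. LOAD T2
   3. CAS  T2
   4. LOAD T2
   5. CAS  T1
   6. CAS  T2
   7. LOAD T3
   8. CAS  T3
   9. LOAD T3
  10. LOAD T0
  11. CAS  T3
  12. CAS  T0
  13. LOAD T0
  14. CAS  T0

B

Tracing schedule B:
1. LOAD T1 → mem=5 r[T1]=5 [LOAD]
2. CAS T1 → mem=6 r[T1]=5 [OK]
3. LOAD T2 → mem=6 r[T2]=6 [LOAD]
4. CAS T2 → mem=7 r[T2]=6 [OK]
5. LOAD T0 → mem=7 r[T0]=7 [LOAD]
6. LOAD T2 → mem=7 r[T2]=7 [LOAD]
7. LOAD T3 → mem=7 r[T3]=7 [LOAD]
8. CAS T2 → mem=8 r[T2]=7 [OK]
9. CAS T3 → mem=8 r[T3]=7 [RETRY]
10. CAS T0 → mem=8 r[T0]=7 [RETRY]
11. LOAD T0 → mem=8 r[T0]=8 [LOAD]
12. CAS T0 → mem=9 r[T0]=8 [OK]
13. LOAD T3 → mem=9 r[T3]=9 [LOAD]
14. CAS T3 → mem=10 r[T3]=9 [OK]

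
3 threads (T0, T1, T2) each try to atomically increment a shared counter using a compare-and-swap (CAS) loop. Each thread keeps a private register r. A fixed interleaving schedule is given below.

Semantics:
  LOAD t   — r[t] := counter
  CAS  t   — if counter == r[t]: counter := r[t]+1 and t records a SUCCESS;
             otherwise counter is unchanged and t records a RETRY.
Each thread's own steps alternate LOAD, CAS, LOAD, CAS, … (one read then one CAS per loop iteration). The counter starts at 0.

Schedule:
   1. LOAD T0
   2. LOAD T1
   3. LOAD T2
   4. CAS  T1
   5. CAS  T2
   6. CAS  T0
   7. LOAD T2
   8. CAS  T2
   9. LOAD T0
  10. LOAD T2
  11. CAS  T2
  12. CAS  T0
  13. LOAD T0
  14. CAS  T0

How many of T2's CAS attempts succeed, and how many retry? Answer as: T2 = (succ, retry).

   1) LOAD T0:  M=0  r_T0=0
   2) LOAD T1:  M=0  r_T1=0
   3) LOAD T2:  M=0  r_T2=0
   4) CAS  T1:  M=1  r_T1=0 ✓
   5) CAS  T2:  M=1  r_T2=0 ✗
   6) CAS  T0:  M=1  r_T0=0 ✗
   7) LOAD T2:  M=1  r_T2=1
   8) CAS  T2:  M=2  r_T2=1 ✓
   9) LOAD T0:  M=2  r_T0=2
  10) LOAD T2:  M=2  r_T2=2
  11) CAS  T2:  M=3  r_T2=2 ✓
  12) CAS  T0:  M=3  r_T0=2 ✗
  13) LOAD T0:  M=3  r_T0=3
  14) CAS  T0:  M=4  r_T0=3 ✓

T2 = (2, 1)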